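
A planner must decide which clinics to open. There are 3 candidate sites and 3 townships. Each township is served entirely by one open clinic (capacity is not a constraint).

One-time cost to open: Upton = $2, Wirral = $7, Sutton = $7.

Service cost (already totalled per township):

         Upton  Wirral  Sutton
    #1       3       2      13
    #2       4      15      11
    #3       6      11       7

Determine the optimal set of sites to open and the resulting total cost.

Open Upton only; minimum total cost 15.

For any fixed open set, each township goes to its cheapest open site; total = fixed + service.
{Upton}: #1→Upton 3, #2→Upton 4, #3→Upton 6. Service 13; fixed 2; total 15.
{Upton, Wirral}: #1→Wirral 2, #2→Upton 4, #3→Upton 6. Service 12; fixed 9; total 21.
{Upton, Sutton}: service 13 + fixed 9 = 22
{Upton, Wirral, Sutton}: #1→Wirral 2, #2→Upton 4, #3→Upton 6. Service 12; fixed 16; total 28.
No other subset beats 15.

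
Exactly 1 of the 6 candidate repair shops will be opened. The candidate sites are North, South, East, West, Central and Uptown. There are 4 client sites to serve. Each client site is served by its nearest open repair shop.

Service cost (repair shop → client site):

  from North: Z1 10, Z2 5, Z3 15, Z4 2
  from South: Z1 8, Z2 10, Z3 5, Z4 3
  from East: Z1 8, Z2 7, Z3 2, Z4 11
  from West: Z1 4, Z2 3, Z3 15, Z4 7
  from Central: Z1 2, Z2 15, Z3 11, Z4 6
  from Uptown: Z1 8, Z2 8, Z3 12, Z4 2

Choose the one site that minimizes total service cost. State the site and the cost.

Choose South only; total service cost 26.

With exactly 1 open, each client site uses its cheapest among the chosen.
{South}: Z1→South 8, Z2→South 10, Z3→South 5, Z4→South 3. Service cost 26.
{East}: service cost 28
{West}: service cost 29
Among all 6 size-1 choices, {South} is lowest.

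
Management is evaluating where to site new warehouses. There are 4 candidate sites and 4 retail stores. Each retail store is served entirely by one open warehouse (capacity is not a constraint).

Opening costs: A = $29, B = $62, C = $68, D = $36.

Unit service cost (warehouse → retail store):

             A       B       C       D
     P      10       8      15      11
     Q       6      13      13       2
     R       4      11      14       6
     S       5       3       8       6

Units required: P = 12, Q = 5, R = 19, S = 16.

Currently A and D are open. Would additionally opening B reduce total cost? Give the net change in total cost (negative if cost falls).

No — net change +6 (cost rises by 6).

Current service cost with {A, D}: 286.
Adding B: each retail store re-picks its cheapest; new service cost 230, saving 56.
Extra fixed cost: 62. Net change = 62 − 56 = 6.
(Totals: 351 → 357.)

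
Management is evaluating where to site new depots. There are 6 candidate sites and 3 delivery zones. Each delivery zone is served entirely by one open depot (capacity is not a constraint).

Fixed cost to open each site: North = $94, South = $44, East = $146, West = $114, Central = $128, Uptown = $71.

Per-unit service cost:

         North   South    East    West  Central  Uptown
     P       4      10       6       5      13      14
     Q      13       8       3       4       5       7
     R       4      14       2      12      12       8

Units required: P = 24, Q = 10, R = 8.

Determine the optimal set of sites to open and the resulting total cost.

For any fixed open set, each delivery zone goes to its cheapest open site; total = fixed + service.
{East}: P→East 6·24=144, Q→East 3·10=30, R→East 2·8=16. Service 190; fixed 146; total 336.
{North, South}: P→North 4·24=96, Q→South 8·10=80, R→North 4·8=32. Service 208; fixed 138; total 346.
{North}: service 258 + fixed 94 = 352
{North, South, East, West, Central, Uptown}: P→North 4·24=96, Q→East 3·10=30, R→East 2·8=16. Service 142; fixed 597; total 739.
No other subset beats 336.

Open East only; minimum total cost 336.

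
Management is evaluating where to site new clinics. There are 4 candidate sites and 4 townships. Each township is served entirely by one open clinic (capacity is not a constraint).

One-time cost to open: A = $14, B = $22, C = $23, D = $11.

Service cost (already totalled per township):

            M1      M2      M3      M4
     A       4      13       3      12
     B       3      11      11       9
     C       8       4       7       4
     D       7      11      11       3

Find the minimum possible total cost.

Minimum total cost: 43

For any fixed open set, each township goes to its cheapest open site; total = fixed + service.
{D}: M1→D 7, M2→D 11, M3→D 11, M4→D 3. Service 32; fixed 11; total 43.
{A}: service 32 + fixed 14 = 46
{A, D}: M1→A 4, M2→D 11, M3→A 3, M4→D 3. Service 21; fixed 25; total 46.
{A, B, C, D}: service 13 + fixed 70 = 83
No other subset beats 43.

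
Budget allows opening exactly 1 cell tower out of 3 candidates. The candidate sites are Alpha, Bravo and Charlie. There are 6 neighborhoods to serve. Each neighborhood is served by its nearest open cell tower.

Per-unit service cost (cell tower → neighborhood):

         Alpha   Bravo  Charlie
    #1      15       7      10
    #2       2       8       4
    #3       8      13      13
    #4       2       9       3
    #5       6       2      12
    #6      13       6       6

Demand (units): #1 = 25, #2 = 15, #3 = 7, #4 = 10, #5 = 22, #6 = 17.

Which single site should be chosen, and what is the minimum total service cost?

With exactly 1 open, each neighborhood uses its cheapest among the chosen.
{Bravo}: #1→Bravo 7·25=175, #2→Bravo 8·15=120, #3→Bravo 13·7=91, #4→Bravo 9·10=90, #5→Bravo 2·22=44, #6→Bravo 6·17=102. Service cost 622.
{Charlie}: service cost 797
{Alpha}: service cost 834
Among all 3 size-1 choices, {Bravo} is lowest.

Choose Bravo only; total service cost 622.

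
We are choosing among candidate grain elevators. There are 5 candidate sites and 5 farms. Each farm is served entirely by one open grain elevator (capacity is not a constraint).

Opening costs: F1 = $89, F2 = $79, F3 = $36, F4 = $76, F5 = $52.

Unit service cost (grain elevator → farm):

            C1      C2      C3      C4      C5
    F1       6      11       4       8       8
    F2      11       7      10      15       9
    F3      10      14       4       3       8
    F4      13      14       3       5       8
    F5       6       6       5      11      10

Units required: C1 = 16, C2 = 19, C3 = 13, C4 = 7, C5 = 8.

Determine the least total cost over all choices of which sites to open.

Minimum total cost: 435

For any fixed open set, each farm goes to its cheapest open site; total = fixed + service.
{F3, F5}: C1→F5 6·16=96, C2→F5 6·19=114, C3→F3 4·13=52, C4→F3 3·7=21, C5→F3 8·8=64. Service 347; fixed 88; total 435.
{F4, F5}: service 348 + fixed 128 = 476
{F5}: service 432 + fixed 52 = 484
{F1, F2, F3, F4, F5}: C1→F1 6·16=96, C2→F5 6·19=114, C3→F4 3·13=39, C4→F3 3·7=21, C5→F1 8·8=64. Service 334; fixed 332; total 666.
No other subset beats 435.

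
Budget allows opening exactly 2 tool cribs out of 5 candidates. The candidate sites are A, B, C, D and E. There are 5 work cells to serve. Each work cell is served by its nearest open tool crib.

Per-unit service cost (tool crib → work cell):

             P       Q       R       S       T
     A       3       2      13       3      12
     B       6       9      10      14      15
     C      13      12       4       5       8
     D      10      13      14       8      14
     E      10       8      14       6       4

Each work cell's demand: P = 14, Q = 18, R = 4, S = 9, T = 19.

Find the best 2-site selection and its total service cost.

Choose A and E; total service cost 233.

With exactly 2 open, each work cell uses its cheapest among the chosen.
{A, E}: P→A 3·14=42, Q→A 2·18=36, R→A 13·4=52, S→A 3·9=27, T→E 4·19=76. Service cost 233.
{A, C}: service cost 273
{A, B}: service cost 373
Among all 10 size-2 choices, {A, E} is lowest.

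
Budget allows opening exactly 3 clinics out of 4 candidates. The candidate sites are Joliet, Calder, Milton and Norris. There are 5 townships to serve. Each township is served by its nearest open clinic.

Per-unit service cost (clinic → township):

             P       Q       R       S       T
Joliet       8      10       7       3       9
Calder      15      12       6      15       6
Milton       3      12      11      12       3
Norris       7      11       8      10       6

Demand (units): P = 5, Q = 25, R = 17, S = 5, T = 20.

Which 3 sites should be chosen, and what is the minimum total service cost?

With exactly 3 open, each township uses its cheapest among the chosen.
{Joliet, Calder, Milton}: P→Milton 3·5=15, Q→Joliet 10·25=250, R→Calder 6·17=102, S→Joliet 3·5=15, T→Milton 3·20=60. Service cost 442.
{Joliet, Milton, Norris}: service cost 459
{Calder, Milton, Norris}: service cost 502
Among all 4 size-3 choices, {Joliet, Calder, Milton} is lowest.

Choose Joliet, Calder and Milton; total service cost 442.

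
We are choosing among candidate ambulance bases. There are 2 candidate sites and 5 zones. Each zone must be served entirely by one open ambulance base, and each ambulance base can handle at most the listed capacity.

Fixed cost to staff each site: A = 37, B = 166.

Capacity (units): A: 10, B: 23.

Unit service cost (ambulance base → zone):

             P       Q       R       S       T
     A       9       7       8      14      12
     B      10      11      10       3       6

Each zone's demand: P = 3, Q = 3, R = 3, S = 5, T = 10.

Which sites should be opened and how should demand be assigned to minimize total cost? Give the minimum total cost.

Minimum total cost: 350

Open {A, B}: P→A 9·3=27, Q→A 7·3=21, R→A 8·3=24, S→B 3·5=15, T→B 6·10=60.
Loads: A carries 9/10, B carries 15/23. Service 147; fixed 203; total 350.
Next best feasible plan costs 353.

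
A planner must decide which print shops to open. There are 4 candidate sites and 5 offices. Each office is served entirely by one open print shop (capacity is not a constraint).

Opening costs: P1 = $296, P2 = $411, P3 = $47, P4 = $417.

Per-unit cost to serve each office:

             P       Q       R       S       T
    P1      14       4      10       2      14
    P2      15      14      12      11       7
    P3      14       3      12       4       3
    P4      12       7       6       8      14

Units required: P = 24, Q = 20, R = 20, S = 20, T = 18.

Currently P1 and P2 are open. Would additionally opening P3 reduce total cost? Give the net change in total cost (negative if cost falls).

Yes — net change −45 (cost falls by 45).

Current service cost with {P1, P2}: 782.
Adding P3: each office re-picks its cheapest; new service cost 690, saving 92.
Extra fixed cost: 47. Net change = 47 − 92 = -45.
(Totals: 1489 → 1444.)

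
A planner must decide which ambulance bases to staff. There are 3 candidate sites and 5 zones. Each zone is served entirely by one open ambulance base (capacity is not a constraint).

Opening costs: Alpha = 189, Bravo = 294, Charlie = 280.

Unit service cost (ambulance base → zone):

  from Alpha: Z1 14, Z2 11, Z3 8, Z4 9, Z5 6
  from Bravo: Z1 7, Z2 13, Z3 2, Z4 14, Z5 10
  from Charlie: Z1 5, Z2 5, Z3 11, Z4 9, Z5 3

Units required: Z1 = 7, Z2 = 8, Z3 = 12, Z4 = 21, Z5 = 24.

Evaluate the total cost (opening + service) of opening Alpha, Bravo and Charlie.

Each zone is assigned to its cheapest site among the open ones.
{Alpha, Bravo, Charlie}: Z1→Charlie 5·7=35, Z2→Charlie 5·8=40, Z3→Bravo 2·12=24, Z4→Alpha 9·21=189, Z5→Charlie 3·24=72. Service 360; fixed 763; total 1123.

Total cost: 1123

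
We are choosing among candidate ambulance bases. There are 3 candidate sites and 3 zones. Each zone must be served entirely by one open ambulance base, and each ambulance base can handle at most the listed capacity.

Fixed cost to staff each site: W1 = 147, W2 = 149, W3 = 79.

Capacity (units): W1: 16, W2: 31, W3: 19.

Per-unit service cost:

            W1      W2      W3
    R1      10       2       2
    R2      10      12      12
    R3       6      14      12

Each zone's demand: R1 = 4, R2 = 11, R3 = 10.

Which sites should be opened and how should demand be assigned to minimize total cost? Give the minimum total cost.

Minimum total cost: 426

Open {W1, W3}: R1→W3 2·4=8, R2→W3 12·11=132, R3→W1 6·10=60.
Loads: W1 carries 10/16, W3 carries 15/19. Service 200; fixed 226; total 426.
Next best feasible plan costs 429.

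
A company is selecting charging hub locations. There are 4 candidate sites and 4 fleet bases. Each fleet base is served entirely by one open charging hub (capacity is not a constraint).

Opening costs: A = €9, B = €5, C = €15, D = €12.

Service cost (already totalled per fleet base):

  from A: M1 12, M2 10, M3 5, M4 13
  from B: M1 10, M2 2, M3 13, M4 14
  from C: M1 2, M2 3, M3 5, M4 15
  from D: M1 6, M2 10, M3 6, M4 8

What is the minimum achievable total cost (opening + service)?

For any fixed open set, each fleet base goes to its cheapest open site; total = fixed + service.
{B, D}: M1→D 6, M2→B 2, M3→D 6, M4→D 8. Service 22; fixed 17; total 39.
{C}: M1→C 2, M2→C 3, M3→C 5, M4→C 15. Service 25; fixed 15; total 40.
{D}: service 30 + fixed 12 = 42
{A, B, C, D}: M1→C 2, M2→B 2, M3→A 5, M4→D 8. Service 17; fixed 41; total 58.
No other subset beats 39.

Minimum total cost: 39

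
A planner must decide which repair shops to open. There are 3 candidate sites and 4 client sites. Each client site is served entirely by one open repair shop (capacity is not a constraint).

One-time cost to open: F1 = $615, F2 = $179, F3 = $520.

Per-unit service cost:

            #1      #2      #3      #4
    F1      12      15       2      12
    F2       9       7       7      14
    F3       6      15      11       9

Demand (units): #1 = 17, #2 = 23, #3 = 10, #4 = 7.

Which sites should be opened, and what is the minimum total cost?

Open F2 only; minimum total cost 661.

For any fixed open set, each client site goes to its cheapest open site; total = fixed + service.
{F2}: #1→F2 9·17=153, #2→F2 7·23=161, #3→F2 7·10=70, #4→F2 14·7=98. Service 482; fixed 179; total 661.
{F2, F3}: #1→F3 6·17=102, #2→F2 7·23=161, #3→F2 7·10=70, #4→F3 9·7=63. Service 396; fixed 699; total 1095.
{F3}: #1→F3 6·17=102, #2→F3 15·23=345, #3→F3 11·10=110, #4→F3 9·7=63. Service 620; fixed 520; total 1140.
{F1, F2, F3}: service 346 + fixed 1314 = 1660
No other subset beats 661.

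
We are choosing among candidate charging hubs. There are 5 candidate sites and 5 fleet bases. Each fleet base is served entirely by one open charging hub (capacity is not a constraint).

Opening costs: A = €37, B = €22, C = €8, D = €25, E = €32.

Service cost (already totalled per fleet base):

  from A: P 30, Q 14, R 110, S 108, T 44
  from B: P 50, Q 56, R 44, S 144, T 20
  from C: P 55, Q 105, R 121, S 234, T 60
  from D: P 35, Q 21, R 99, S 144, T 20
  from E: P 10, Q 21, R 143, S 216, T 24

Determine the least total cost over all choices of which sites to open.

For any fixed open set, each fleet base goes to its cheapest open site; total = fixed + service.
{A, B}: P→A 30, Q→A 14, R→B 44, S→A 108, T→B 20. Service 216; fixed 59; total 275.
{A, B, C}: P→A 30, Q→A 14, R→B 44, S→A 108, T→B 20. Service 216; fixed 67; total 283.
{A, B, E}: service 196 + fixed 91 = 287
{A, B, C, D, E}: service 196 + fixed 124 = 320
No other subset beats 275.

Minimum total cost: 275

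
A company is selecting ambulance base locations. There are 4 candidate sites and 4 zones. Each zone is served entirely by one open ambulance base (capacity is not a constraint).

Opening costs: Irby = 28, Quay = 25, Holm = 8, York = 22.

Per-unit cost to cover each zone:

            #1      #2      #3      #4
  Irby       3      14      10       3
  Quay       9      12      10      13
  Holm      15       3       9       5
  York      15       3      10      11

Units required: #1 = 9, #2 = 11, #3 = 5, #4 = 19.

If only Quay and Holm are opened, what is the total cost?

Total cost: 287

Each zone is assigned to its cheapest site among the open ones.
{Quay, Holm}: #1→Quay 9·9=81, #2→Holm 3·11=33, #3→Holm 9·5=45, #4→Holm 5·19=95. Service 254; fixed 33; total 287.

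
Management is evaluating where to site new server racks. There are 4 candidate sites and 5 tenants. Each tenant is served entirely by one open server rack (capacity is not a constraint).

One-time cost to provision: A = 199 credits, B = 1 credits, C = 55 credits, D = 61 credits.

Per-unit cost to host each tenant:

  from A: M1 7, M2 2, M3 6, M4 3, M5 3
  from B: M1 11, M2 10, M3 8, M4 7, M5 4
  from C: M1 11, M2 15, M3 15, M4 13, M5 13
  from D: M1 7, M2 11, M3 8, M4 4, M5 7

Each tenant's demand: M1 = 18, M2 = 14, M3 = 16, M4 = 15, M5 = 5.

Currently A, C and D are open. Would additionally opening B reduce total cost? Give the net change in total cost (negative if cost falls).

No — net change +1 (cost rises by 1).

Current service cost with {A, C, D}: 310.
Adding B: each tenant re-picks its cheapest; new service cost 310, saving 0.
Extra fixed cost: 1. Net change = 1 − 0 = 1.
(Totals: 625 → 626.)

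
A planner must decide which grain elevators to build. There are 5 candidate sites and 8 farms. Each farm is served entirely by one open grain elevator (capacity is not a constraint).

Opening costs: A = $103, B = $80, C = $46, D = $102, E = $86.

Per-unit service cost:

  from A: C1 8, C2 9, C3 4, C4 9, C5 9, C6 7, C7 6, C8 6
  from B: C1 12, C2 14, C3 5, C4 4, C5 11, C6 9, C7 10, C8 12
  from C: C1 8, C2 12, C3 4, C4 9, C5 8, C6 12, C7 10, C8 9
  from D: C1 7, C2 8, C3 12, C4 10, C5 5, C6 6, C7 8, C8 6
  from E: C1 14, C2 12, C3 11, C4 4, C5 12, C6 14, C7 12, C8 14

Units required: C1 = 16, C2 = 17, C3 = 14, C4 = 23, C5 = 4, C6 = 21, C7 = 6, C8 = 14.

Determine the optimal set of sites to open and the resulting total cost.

For any fixed open set, each farm goes to its cheapest open site; total = fixed + service.
{B, D}: C1→D 7·16=112, C2→D 8·17=136, C3→B 5·14=70, C4→B 4·23=92, C5→D 5·4=20, C6→D 6·21=126, C7→D 8·6=48, C8→D 6·14=84. Service 688; fixed 182; total 870.
{B, C, D}: C1→D 7·16=112, C2→D 8·17=136, C3→C 4·14=56, C4→B 4·23=92, C5→D 5·4=20, C6→D 6·21=126, C7→D 8·6=48, C8→D 6·14=84. Service 674; fixed 228; total 902.
{C, D, E}: C1→D 7·16=112, C2→D 8·17=136, C3→C 4·14=56, C4→E 4·23=92, C5→D 5·4=20, C6→D 6·21=126, C7→D 8·6=48, C8→D 6·14=84. Service 674; fixed 234; total 908.
{A, B, C, D, E}: C1→D 7·16=112, C2→D 8·17=136, C3→A 4·14=56, C4→B 4·23=92, C5→D 5·4=20, C6→D 6·21=126, C7→A 6·6=36, C8→A 6·14=84. Service 662; fixed 417; total 1079.
No other subset beats 870.

Open B and D; minimum total cost 870.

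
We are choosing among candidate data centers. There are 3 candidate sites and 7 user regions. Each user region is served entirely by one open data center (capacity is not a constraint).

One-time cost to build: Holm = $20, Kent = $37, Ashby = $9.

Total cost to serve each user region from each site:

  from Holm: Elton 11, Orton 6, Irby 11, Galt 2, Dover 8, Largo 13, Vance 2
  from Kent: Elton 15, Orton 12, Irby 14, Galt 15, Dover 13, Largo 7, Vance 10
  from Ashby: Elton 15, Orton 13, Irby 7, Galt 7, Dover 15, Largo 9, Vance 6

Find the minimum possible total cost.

Minimum total cost: 73

For any fixed open set, each user region goes to its cheapest open site; total = fixed + service.
{Holm}: Elton→Holm 11, Orton→Holm 6, Irby→Holm 11, Galt→Holm 2, Dover→Holm 8, Largo→Holm 13, Vance→Holm 2. Service 53; fixed 20; total 73.
{Holm, Ashby}: service 45 + fixed 29 = 74
{Ashby}: service 72 + fixed 9 = 81
{Holm, Kent, Ashby}: Elton→Holm 11, Orton→Holm 6, Irby→Ashby 7, Galt→Holm 2, Dover→Holm 8, Largo→Kent 7, Vance→Holm 2. Service 43; fixed 66; total 109.
No other subset beats 73.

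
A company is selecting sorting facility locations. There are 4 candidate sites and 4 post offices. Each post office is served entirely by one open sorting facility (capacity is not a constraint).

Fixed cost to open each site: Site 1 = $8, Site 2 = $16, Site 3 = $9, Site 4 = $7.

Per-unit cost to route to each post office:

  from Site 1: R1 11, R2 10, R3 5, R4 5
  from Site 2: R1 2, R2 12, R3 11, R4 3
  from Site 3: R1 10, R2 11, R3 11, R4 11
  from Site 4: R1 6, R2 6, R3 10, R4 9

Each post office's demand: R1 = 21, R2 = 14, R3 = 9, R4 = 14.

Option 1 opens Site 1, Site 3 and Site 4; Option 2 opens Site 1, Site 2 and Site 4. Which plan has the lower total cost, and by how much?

Option 1: {Site 1, Site 3, Site 4}: R1→Site 4 6·21=126, R2→Site 4 6·14=84, R3→Site 1 5·9=45, R4→Site 1 5·14=70. Service 325; fixed 24; total 349.
Option 2: {Site 1, Site 2, Site 4}: R1→Site 2 2·21=42, R2→Site 4 6·14=84, R3→Site 1 5·9=45, R4→Site 2 3·14=42. Service 213; fixed 31; total 244.
Difference: |349 − 244| = 105.

Option 2 is cheaper by 105.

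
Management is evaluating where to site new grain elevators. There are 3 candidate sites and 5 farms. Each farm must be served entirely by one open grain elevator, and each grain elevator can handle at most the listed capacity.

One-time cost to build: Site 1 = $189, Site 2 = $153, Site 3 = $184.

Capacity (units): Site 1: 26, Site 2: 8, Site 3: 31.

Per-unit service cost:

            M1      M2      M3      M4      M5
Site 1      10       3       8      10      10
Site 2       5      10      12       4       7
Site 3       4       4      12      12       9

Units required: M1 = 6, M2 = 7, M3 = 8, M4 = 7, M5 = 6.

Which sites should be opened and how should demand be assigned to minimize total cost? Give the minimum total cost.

Open {Site 2, Site 3}: M1→Site 3 4·6=24, M2→Site 3 4·7=28, M3→Site 3 12·8=96, M4→Site 2 4·7=28, M5→Site 3 9·6=54.
Loads: Site 2 carries 7/8, Site 3 carries 27/31. Service 230; fixed 337; total 567.
Next best feasible plan costs 606.

Minimum total cost: 567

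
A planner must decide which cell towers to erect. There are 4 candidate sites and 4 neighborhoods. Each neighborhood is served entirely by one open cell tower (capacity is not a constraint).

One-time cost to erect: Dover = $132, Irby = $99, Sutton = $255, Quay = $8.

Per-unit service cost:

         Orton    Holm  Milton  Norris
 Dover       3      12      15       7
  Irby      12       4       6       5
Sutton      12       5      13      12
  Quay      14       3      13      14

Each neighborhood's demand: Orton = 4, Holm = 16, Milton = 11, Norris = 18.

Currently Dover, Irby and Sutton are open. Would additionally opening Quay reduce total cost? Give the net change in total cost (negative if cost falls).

Current service cost with {Dover, Irby, Sutton}: 232.
Adding Quay: each neighborhood re-picks its cheapest; new service cost 216, saving 16.
Extra fixed cost: 8. Net change = 8 − 16 = -8.
(Totals: 718 → 710.)

Yes — net change −8 (cost falls by 8).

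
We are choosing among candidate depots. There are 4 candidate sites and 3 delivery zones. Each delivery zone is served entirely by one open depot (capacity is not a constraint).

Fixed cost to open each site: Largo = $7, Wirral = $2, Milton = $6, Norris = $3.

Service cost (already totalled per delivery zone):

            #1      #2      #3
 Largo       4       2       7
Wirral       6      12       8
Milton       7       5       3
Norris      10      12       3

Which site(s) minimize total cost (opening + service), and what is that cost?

Open Largo and Norris; minimum total cost 19.

For any fixed open set, each delivery zone goes to its cheapest open site; total = fixed + service.
{Largo, Norris}: #1→Largo 4, #2→Largo 2, #3→Norris 3. Service 9; fixed 10; total 19.
{Largo}: #1→Largo 4, #2→Largo 2, #3→Largo 7. Service 13; fixed 7; total 20.
{Largo, Wirral, Norris}: #1→Largo 4, #2→Largo 2, #3→Norris 3. Service 9; fixed 12; total 21.
{Largo, Wirral, Milton, Norris}: #1→Largo 4, #2→Largo 2, #3→Milton 3. Service 9; fixed 18; total 27.
No other subset beats 19.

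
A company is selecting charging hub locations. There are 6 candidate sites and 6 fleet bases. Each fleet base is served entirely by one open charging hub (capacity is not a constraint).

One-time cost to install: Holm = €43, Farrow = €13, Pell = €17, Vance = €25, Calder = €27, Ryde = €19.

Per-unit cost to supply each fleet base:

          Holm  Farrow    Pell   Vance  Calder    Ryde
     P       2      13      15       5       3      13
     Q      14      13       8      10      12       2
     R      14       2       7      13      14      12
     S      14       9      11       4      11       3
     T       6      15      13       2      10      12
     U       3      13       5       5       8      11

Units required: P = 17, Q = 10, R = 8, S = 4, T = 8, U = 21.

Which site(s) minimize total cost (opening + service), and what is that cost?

Open Holm, Farrow, Vance and Ryde; minimum total cost 261.

For any fixed open set, each fleet base goes to its cheapest open site; total = fixed + service.
{Holm, Farrow, Vance, Ryde}: P→Holm 2·17=34, Q→Ryde 2·10=20, R→Farrow 2·8=16, S→Ryde 3·4=12, T→Vance 2·8=16, U→Holm 3·21=63. Service 161; fixed 100; total 261.
{Holm, Farrow, Ryde}: service 193 + fixed 75 = 268
{Holm, Farrow, Pell, Vance, Ryde}: service 161 + fixed 117 = 278
{Holm, Farrow, Pell, Vance, Calder, Ryde}: service 161 + fixed 144 = 305
No other subset beats 261.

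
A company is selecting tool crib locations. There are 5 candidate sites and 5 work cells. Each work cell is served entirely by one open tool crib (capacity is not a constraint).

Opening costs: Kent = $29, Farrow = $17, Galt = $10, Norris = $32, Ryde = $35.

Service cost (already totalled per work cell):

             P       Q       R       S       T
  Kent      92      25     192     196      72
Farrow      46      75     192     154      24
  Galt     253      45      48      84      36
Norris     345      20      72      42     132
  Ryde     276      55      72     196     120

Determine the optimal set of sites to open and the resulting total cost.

For any fixed open set, each work cell goes to its cheapest open site; total = fixed + service.
{Farrow, Galt, Norris}: P→Farrow 46, Q→Norris 20, R→Galt 48, S→Norris 42, T→Farrow 24. Service 180; fixed 59; total 239.
{Farrow, Norris}: P→Farrow 46, Q→Norris 20, R→Norris 72, S→Norris 42, T→Farrow 24. Service 204; fixed 49; total 253.
{Kent, Farrow, Galt, Norris}: P→Farrow 46, Q→Norris 20, R→Galt 48, S→Norris 42, T→Farrow 24. Service 180; fixed 88; total 268.
{Kent, Farrow, Galt, Norris, Ryde}: P→Farrow 46, Q→Norris 20, R→Galt 48, S→Norris 42, T→Farrow 24. Service 180; fixed 123; total 303.
No other subset beats 239.

Open Farrow, Galt and Norris; minimum total cost 239.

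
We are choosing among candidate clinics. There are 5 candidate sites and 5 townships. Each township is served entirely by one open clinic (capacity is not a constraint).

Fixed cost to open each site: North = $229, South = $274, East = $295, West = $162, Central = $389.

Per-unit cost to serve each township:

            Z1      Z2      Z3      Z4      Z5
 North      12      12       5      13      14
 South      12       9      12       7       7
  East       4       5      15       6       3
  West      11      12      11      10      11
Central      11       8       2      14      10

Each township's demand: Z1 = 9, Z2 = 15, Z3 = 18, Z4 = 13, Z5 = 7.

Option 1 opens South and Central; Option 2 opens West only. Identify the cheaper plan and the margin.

Option 1: {South, Central}: Z1→Central 11·9=99, Z2→Central 8·15=120, Z3→Central 2·18=36, Z4→South 7·13=91, Z5→South 7·7=49. Service 395; fixed 663; total 1058.
Option 2: {West}: Z1→West 11·9=99, Z2→West 12·15=180, Z3→West 11·18=198, Z4→West 10·13=130, Z5→West 11·7=77. Service 684; fixed 162; total 846.
Difference: |1058 − 846| = 212.

Option 2 is cheaper by 212.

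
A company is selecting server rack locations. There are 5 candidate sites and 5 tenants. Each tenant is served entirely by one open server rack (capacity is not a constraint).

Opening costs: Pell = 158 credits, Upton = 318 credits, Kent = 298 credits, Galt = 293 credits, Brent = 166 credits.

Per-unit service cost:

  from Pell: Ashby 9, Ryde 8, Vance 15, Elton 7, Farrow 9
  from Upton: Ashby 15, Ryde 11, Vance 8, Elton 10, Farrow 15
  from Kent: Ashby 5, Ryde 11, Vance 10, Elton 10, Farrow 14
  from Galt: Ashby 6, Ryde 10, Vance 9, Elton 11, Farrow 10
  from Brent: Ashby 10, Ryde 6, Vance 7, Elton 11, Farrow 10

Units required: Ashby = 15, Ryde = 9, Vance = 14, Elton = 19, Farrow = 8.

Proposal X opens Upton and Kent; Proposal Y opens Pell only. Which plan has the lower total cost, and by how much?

Proposal Y is cheaper by 424.

Proposal X: {Upton, Kent}: Ashby→Kent 5·15=75, Ryde→Upton 11·9=99, Vance→Upton 8·14=112, Elton→Upton 10·19=190, Farrow→Kent 14·8=112. Service 588; fixed 616; total 1204.
Proposal Y: {Pell}: Ashby→Pell 9·15=135, Ryde→Pell 8·9=72, Vance→Pell 15·14=210, Elton→Pell 7·19=133, Farrow→Pell 9·8=72. Service 622; fixed 158; total 780.
Difference: |1204 − 780| = 424.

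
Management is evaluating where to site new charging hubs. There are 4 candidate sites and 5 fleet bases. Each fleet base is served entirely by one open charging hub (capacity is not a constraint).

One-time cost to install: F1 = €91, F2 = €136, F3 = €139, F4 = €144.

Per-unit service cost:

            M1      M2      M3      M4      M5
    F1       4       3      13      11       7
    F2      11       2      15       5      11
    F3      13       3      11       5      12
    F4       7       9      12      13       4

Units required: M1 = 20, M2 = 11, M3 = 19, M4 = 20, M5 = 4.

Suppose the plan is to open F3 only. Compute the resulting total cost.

Each fleet base is assigned to its cheapest site among the open ones.
{F3}: M1→F3 13·20=260, M2→F3 3·11=33, M3→F3 11·19=209, M4→F3 5·20=100, M5→F3 12·4=48. Service 650; fixed 139; total 789.

Total cost: 789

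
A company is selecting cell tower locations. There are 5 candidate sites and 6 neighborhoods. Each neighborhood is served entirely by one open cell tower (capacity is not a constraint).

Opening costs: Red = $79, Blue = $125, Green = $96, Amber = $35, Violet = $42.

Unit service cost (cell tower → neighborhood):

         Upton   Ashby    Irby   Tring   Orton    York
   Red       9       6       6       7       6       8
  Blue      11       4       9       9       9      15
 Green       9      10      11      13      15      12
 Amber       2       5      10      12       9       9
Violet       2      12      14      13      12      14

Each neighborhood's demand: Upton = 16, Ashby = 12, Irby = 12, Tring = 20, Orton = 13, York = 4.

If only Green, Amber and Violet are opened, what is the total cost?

Each neighborhood is assigned to its cheapest site among the open ones.
{Green, Amber, Violet}: Upton→Amber 2·16=32, Ashby→Amber 5·12=60, Irby→Amber 10·12=120, Tring→Amber 12·20=240, Orton→Amber 9·13=117, York→Amber 9·4=36. Service 605; fixed 173; total 778.

Total cost: 778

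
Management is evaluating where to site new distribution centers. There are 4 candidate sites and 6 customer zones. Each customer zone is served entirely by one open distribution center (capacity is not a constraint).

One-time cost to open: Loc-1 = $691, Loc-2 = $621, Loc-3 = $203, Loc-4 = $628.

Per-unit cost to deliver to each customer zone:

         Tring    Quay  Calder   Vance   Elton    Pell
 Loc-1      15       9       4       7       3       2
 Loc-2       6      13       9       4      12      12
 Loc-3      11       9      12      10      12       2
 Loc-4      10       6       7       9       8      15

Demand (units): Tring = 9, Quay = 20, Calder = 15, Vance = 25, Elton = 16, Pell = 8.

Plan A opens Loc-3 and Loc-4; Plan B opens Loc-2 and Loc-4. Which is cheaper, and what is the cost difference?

Plan A: {Loc-3, Loc-4}: Tring→Loc-4 10·9=90, Quay→Loc-4 6·20=120, Calder→Loc-4 7·15=105, Vance→Loc-4 9·25=225, Elton→Loc-4 8·16=128, Pell→Loc-3 2·8=16. Service 684; fixed 831; total 1515.
Plan B: {Loc-2, Loc-4}: Tring→Loc-2 6·9=54, Quay→Loc-4 6·20=120, Calder→Loc-4 7·15=105, Vance→Loc-2 4·25=100, Elton→Loc-4 8·16=128, Pell→Loc-2 12·8=96. Service 603; fixed 1249; total 1852.
Difference: |1515 − 1852| = 337.

Plan A is cheaper by 337.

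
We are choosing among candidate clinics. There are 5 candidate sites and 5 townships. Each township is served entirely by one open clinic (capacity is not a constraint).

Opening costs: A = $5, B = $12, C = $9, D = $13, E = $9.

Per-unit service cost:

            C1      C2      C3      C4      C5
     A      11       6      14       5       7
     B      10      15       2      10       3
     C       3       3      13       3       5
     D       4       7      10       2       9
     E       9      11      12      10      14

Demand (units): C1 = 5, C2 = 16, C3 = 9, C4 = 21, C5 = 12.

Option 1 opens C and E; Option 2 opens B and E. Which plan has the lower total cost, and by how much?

Option 1: {C, E}: C1→C 3·5=15, C2→C 3·16=48, C3→E 12·9=108, C4→C 3·21=63, C5→C 5·12=60. Service 294; fixed 18; total 312.
Option 2: {B, E}: C1→E 9·5=45, C2→E 11·16=176, C3→B 2·9=18, C4→B 10·21=210, C5→B 3·12=36. Service 485; fixed 21; total 506.
Difference: |312 − 506| = 194.

Option 1 is cheaper by 194.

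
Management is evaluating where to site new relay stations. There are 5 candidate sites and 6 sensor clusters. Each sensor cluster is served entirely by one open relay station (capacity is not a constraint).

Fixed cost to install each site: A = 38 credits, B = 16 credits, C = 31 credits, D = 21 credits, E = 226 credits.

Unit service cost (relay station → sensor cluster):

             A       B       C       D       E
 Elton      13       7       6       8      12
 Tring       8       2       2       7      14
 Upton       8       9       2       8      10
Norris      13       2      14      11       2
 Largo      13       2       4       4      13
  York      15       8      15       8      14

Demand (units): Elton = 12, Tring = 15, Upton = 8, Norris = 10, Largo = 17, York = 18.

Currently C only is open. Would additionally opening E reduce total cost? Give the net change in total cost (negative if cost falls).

No — net change +88 (cost rises by 88).

Current service cost with {C}: 596.
Adding E: each sensor cluster re-picks its cheapest; new service cost 458, saving 138.
Extra fixed cost: 226. Net change = 226 − 138 = 88.
(Totals: 627 → 715.)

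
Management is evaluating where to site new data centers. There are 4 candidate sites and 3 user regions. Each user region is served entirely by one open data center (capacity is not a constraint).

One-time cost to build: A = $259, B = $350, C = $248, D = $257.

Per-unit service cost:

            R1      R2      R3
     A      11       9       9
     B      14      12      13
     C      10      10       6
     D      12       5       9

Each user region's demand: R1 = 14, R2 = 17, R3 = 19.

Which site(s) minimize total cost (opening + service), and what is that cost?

For any fixed open set, each user region goes to its cheapest open site; total = fixed + service.
{C}: R1→C 10·14=140, R2→C 10·17=170, R3→C 6·19=114. Service 424; fixed 248; total 672.
{D}: service 424 + fixed 257 = 681
{A}: R1→A 11·14=154, R2→A 9·17=153, R3→A 9·19=171. Service 478; fixed 259; total 737.
{A, B, C, D}: R1→C 10·14=140, R2→D 5·17=85, R3→C 6·19=114. Service 339; fixed 1114; total 1453.
No other subset beats 672.

Open C only; minimum total cost 672.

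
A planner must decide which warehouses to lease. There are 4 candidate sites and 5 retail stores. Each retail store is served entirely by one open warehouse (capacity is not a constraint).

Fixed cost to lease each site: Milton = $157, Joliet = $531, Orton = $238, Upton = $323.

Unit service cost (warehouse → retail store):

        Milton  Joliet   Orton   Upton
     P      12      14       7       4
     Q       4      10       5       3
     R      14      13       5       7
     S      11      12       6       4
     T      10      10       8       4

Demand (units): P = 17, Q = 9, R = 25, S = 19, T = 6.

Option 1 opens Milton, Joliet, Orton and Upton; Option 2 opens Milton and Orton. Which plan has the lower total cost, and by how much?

Option 2 is cheaper by 732.

Option 1: {Milton, Joliet, Orton, Upton}: P→Upton 4·17=68, Q→Upton 3·9=27, R→Orton 5·25=125, S→Upton 4·19=76, T→Upton 4·6=24. Service 320; fixed 1249; total 1569.
Option 2: {Milton, Orton}: P→Orton 7·17=119, Q→Milton 4·9=36, R→Orton 5·25=125, S→Orton 6·19=114, T→Orton 8·6=48. Service 442; fixed 395; total 837.
Difference: |1569 − 837| = 732.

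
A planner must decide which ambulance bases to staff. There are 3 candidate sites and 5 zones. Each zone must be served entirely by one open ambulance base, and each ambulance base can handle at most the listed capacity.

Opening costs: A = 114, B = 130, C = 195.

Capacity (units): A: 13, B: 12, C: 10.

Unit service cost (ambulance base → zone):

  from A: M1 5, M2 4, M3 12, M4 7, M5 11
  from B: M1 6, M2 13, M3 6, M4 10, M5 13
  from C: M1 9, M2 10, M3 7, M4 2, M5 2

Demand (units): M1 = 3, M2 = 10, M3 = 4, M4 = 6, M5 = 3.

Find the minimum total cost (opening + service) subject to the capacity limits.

Open {A, B, C}: M1→A 5·3=15, M2→A 4·10=40, M3→B 6·4=24, M4→C 2·6=12, M5→C 2·3=6.
Loads: A carries 13/13, B carries 4/12, C carries 9/10. Service 97; fixed 439; total 536.
Next best feasible plan costs 539.

Minimum total cost: 536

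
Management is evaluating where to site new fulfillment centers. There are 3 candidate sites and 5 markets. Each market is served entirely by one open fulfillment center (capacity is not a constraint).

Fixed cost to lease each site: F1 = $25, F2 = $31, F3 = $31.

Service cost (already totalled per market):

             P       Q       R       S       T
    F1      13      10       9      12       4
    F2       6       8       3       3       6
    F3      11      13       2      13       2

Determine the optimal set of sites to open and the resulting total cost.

For any fixed open set, each market goes to its cheapest open site; total = fixed + service.
{F2}: P→F2 6, Q→F2 8, R→F2 3, S→F2 3, T→F2 6. Service 26; fixed 31; total 57.
{F3}: service 41 + fixed 31 = 72
{F1}: service 48 + fixed 25 = 73
{F1, F2, F3}: service 21 + fixed 87 = 108
No other subset beats 57.

Open F2 only; minimum total cost 57.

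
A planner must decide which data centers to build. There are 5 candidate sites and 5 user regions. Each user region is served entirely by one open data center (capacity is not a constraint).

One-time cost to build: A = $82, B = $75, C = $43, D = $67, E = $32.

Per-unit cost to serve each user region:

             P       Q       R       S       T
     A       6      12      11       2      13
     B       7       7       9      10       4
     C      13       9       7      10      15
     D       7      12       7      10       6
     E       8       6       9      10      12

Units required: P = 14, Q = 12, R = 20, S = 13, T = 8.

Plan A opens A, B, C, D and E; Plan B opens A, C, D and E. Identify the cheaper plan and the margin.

Plan B is cheaper by 59.

Plan A: {A, B, C, D, E}: P→A 6·14=84, Q→E 6·12=72, R→C 7·20=140, S→A 2·13=26, T→B 4·8=32. Service 354; fixed 299; total 653.
Plan B: {A, C, D, E}: P→A 6·14=84, Q→E 6·12=72, R→C 7·20=140, S→A 2·13=26, T→D 6·8=48. Service 370; fixed 224; total 594.
Difference: |653 − 594| = 59.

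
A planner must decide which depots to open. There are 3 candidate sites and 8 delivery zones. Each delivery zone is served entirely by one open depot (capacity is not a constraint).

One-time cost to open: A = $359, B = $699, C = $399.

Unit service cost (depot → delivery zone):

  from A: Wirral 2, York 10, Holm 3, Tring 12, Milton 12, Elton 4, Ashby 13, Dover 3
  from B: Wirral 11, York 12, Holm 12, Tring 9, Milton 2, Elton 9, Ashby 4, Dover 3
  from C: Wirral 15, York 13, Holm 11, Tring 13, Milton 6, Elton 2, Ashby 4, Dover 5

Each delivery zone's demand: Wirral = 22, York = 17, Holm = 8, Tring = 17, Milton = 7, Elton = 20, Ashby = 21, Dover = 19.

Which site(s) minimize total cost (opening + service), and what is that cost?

For any fixed open set, each delivery zone goes to its cheapest open site; total = fixed + service.
{A}: Wirral→A 2·22=44, York→A 10·17=170, Holm→A 3·8=24, Tring→A 12·17=204, Milton→A 12·7=84, Elton→A 4·20=80, Ashby→A 13·21=273, Dover→A 3·19=57. Service 936; fixed 359; total 1295.
{A, C}: service 665 + fixed 758 = 1423
{C}: service 1121 + fixed 399 = 1520
{A, B, C}: Wirral→A 2·22=44, York→A 10·17=170, Holm→A 3·8=24, Tring→B 9·17=153, Milton→B 2·7=14, Elton→C 2·20=40, Ashby→B 4·21=84, Dover→A 3·19=57. Service 586; fixed 1457; total 2043.
No other subset beats 1295.

Open A only; minimum total cost 1295.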